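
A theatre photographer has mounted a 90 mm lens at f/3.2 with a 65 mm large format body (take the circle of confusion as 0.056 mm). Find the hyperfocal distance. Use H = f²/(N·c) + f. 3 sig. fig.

Hyperfocal distance H = f²/(N·c) + f = 90²/(3.2 × 0.056) + 90 = 8100/0.1792 + 90 ≈ 45290.9 mm ≈ 45.3 m.

45.3 m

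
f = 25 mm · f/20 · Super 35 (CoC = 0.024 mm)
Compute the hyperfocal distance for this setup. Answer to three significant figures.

1.33 m

Hyperfocal distance H = f²/(N·c) + f = 25²/(20 × 0.024) + 25 = 625/0.48 + 25 ≈ 1327.1 mm ≈ 1.33 m.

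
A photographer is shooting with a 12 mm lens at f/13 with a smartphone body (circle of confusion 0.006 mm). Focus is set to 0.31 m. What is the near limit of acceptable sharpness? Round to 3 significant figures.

267 mm

Hyperfocal distance H = f²/(N·c) + f = 12²/(13 × 0.006) + 12 = 144/0.078 + 12 ≈ 1858.2 mm ≈ 1.858 m.
Near limit Dn = s·(H − f)/(H + s − 2f) = 310 × (1858.2 − 12) / (1858.2 + 310 − 2 × 12) = 310 × 1846.2 / 2144.2 ≈ 266.92 mm.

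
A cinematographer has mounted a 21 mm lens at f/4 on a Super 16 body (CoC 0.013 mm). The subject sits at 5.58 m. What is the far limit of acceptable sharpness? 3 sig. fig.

Hyperfocal distance H = f²/(N·c) + f = 21²/(4 × 0.013) + 21 = 441/0.052 + 21 ≈ 8501.8 mm ≈ 8.502 m.
Far limit Df = s·(H − f)/(H − s) = 5580 × (8501.8 − 21) / (8501.8 − 5580) = 5580 × 8480.8 / 2921.8 ≈ 16197 mm ≈ 16.2 m.

16.2 m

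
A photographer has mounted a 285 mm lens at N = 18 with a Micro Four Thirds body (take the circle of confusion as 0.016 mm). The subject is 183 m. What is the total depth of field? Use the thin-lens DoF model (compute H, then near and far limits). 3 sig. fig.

Hyperfocal distance H = f²/(N·c) + f = 285²/(18 × 0.016) + 285 = 81225/0.288 + 285 ≈ 282316.2 mm ≈ 282.3 m.
Near limit Dn = s·(H − f)/(H + s − 2f) = 183000 × (282316.2 − 285) / (282316.2 + 183000 − 2 × 285) = 183000 × 282031.2 / 464746.2 ≈ 111054 mm.
Far limit Df = s·(H − f)/(H − s) = 183000 × (282316.2 − 285) / (282316.2 − 183000) = 183000 × 282031.2 / 99316.2 ≈ 519670 mm.
Depth of field = Df − Dn = 519670 − 111054 ≈ 408616 mm ≈ 409 m.

409 m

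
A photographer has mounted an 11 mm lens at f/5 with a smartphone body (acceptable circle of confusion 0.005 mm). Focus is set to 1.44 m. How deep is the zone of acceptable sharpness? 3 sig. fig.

0.932 m

Hyperfocal distance H = f²/(N·c) + f = 11²/(5 × 0.005) + 11 = 121/0.025 + 11 ≈ 4851.0 mm ≈ 4.851 m.
Near limit Dn = s·(H − f)/(H + s − 2f) = 1440 × (4851.0 − 11) / (4851.0 + 1440 − 2 × 11) = 1440 × 4840.0 / 6269.0 ≈ 1111.76 mm.
Far limit Df = s·(H − f)/(H − s) = 1440 × (4851.0 − 11) / (4851.0 − 1440) = 1440 × 4840.0 / 3411.0 ≈ 2043.27 mm.
Depth of field = Df − Dn = 2043.27 − 1111.76 ≈ 931.51 mm ≈ 0.932 m.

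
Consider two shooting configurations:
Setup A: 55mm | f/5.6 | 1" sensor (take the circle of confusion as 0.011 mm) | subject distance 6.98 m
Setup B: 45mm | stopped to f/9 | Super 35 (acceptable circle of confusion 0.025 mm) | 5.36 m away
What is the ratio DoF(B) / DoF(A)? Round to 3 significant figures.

Setup A: H = 55²/(5.6×0.011) + 55 ≈ 49162.1 mm; DoF = Df − Dn = 8125.9 − 6117.3 ≈ 2008.6 mm.
Setup B: H = 45²/(9×0.025) + 45 ≈ 9045.0 mm; DoF = Df − Dn = 13090.9 − 3369.9 ≈ 9721.0 mm.
Ratio = 9721.0 / 2008.6 ≈ 4.84.

4.84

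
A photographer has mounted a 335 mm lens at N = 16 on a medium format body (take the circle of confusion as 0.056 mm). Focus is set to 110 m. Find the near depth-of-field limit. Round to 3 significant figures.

58.6 m

Hyperfocal distance H = f²/(N·c) + f = 335²/(16 × 0.056) + 335 = 112225/0.896 + 335 ≈ 125586.1 mm ≈ 125.6 m.
Near limit Dn = s·(H − f)/(H + s − 2f) = 110000 × (125586.1 − 335) / (125586.1 + 110000 − 2 × 335) = 110000 × 125251.1 / 234916.1 ≈ 58649 mm ≈ 58.6 m.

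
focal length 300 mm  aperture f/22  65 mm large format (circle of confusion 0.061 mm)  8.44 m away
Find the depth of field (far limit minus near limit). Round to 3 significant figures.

2.08 m

Hyperfocal distance H = f²/(N·c) + f = 300²/(22 × 0.061) + 300 = 90000/1.342 + 300 ≈ 67364.1 mm ≈ 67.36 m.
Near limit Dn = s·(H − f)/(H + s − 2f) = 8440 × (67364.1 − 300) / (67364.1 + 8440 − 2 × 300) = 8440 × 67064.1 / 75204.1 ≈ 7526.5 mm.
Far limit Df = s·(H − f)/(H − s) = 8440 × (67364.1 − 300) / (67364.1 − 8440) = 8440 × 67064.1 / 58924.1 ≈ 9605.9 mm.
Depth of field = Df − Dn = 9605.9 − 7526.5 ≈ 2079.4 mm ≈ 2.08 m.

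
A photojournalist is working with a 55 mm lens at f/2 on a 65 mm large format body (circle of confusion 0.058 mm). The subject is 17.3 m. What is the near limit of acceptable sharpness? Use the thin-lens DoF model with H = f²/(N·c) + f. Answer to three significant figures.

Hyperfocal distance H = f²/(N·c) + f = 55²/(2 × 0.058) + 55 = 3025/0.116 + 55 ≈ 26132.6 mm ≈ 26.13 m.
Near limit Dn = s·(H − f)/(H + s − 2f) = 17300 × (26132.6 − 55) / (26132.6 + 17300 − 2 × 55) = 17300 × 26077.6 / 43322.6 ≈ 10414 mm ≈ 10.4 m.

10.4 m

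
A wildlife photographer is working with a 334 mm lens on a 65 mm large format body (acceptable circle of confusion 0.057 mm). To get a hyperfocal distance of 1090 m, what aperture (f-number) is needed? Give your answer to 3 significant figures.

f/1.80

Rearrange H = f²/(N·c) + f for N: N = f² / ((H − f)·c).
N = 334² / ((1090000 − 334) × 0.057) = 111556 / 62111 ≈ 1.80.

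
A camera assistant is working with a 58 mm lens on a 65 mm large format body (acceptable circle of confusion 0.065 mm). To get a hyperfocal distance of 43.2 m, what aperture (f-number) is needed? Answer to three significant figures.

f/1.20

Rearrange H = f²/(N·c) + f for N: N = f² / ((H − f)·c).
N = 58² / ((43200 − 58) × 0.065) = 3364 / 2804 ≈ 1.20.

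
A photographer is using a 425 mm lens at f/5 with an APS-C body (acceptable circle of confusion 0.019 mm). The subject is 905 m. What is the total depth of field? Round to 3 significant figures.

1110 m

Hyperfocal distance H = f²/(N·c) + f = 425²/(5 × 0.019) + 425 = 180625/0.095 + 425 ≈ 1901740.8 mm ≈ 1902 m.
Near limit Dn = s·(H − f)/(H + s − 2f) = 905000 × (1901740.8 − 425) / (1901740.8 + 905000 − 2 × 425) = 905000 × 1901315.8 / 2805890.8 ≈ 613242 mm.
Far limit Df = s·(H − f)/(H − s) = 905000 × (1901740.8 − 425) / (1901740.8 − 905000) = 905000 × 1901315.8 / 996740.8 ≈ 1726317 mm.
Depth of field = Df − Dn = 1726317 − 613242 ≈ 1113075 mm ≈ 1110 m.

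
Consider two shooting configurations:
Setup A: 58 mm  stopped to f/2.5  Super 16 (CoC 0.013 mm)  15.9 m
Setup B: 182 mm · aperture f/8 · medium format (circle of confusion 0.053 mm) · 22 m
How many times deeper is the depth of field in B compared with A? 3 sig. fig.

2.67

Setup A: H = 58²/(2.5×0.013) + 58 ≈ 103565.7 mm; DoF = Df − Dn = 18773.3 − 13789.5 ≈ 4983.8 mm.
Setup B: H = 182²/(8×0.053) + 182 ≈ 78304.6 mm; DoF = Df − Dn = 30525 − 17197 ≈ 13328 mm.
Ratio = 13328 / 4983.8 ≈ 2.67.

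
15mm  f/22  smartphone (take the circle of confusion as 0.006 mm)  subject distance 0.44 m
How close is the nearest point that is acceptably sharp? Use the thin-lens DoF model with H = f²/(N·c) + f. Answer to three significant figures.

Hyperfocal distance H = f²/(N·c) + f = 15²/(22 × 0.006) + 15 = 225/0.132 + 15 ≈ 1719.5 mm ≈ 1.720 m.
Near limit Dn = s·(H − f)/(H + s − 2f) = 440 × (1719.5 − 15) / (1719.5 + 440 − 2 × 15) = 440 × 1704.5 / 2129.5 ≈ 352.19 mm.

352 mm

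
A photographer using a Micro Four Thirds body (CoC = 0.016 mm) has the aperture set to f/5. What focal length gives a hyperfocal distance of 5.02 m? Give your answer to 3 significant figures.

From H = f²/(N·c) + f, with f ≪ H: f ≈ √(H·N·c) = √(5020 × 5 × 0.016) = √401.60 ≈ 20.04 mm.
The +f correction barely moves this — solving exactly, f² + N·c·f − N·c·H = 0 ⇒ f = (−N·c + √((N·c)² + 4·N·c·H))/2 = (−0.08 + √1606.4)/2 ≈ 20.000 mm, so f ≈ 20.0 mm.

20.0 mm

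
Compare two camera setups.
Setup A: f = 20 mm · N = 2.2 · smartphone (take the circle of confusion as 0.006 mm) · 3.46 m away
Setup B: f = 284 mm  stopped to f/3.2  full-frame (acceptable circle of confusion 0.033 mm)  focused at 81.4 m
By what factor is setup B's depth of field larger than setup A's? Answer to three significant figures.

22.0

Setup A: H = 20²/(2.2×0.006) + 20 ≈ 30323.0 mm; DoF = Df − Dn = 3903.08 − 3107.26 ≈ 795.82 mm.
Setup B: H = 284²/(3.2×0.033) + 284 ≈ 764071.9 mm; DoF = Df − Dn = 91072 − 73585 ≈ 17487 mm.
Ratio = 17487 / 795.82 ≈ 22.0.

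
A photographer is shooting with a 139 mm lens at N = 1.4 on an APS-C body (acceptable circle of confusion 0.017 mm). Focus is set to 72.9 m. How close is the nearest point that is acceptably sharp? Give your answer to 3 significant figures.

66.9 m

Hyperfocal distance H = f²/(N·c) + f = 139²/(1.4 × 0.017) + 139 = 19321/0.0238 + 139 ≈ 811945.7 mm ≈ 811.9 m.
Near limit Dn = s·(H − f)/(H + s − 2f) = 72900 × (811945.7 − 139) / (811945.7 + 72900 − 2 × 139) = 72900 × 811806.7 / 884567.7 ≈ 66904 mm ≈ 66.9 m.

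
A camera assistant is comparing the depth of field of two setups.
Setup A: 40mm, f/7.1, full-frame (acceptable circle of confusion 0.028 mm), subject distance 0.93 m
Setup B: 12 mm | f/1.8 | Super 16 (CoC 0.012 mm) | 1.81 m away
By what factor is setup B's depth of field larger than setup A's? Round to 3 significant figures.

Setup A: H = 40²/(7.1×0.028) + 40 ≈ 8088.3 mm; DoF = Df − Dn = 1045.63 − 837.40 ≈ 208.23 mm.
Setup B: H = 12²/(1.8×0.012) + 12 ≈ 6678.7 mm; DoF = Df − Dn = 2478.4 − 1425.5 ≈ 1052.9 mm.
Ratio = 1052.9 / 208.23 ≈ 5.06.

5.06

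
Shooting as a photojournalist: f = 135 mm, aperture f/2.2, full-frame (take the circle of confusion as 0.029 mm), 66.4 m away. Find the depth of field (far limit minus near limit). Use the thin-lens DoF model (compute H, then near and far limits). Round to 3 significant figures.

Hyperfocal distance H = f²/(N·c) + f = 135²/(2.2 × 0.029) + 135 = 18225/0.0638 + 135 ≈ 285793.3 mm ≈ 285.8 m.
Near limit Dn = s·(H − f)/(H + s − 2f) = 66400 × (285793.3 − 135) / (285793.3 + 66400 − 2 × 135) = 66400 × 285658.3 / 351923.3 ≈ 53897 mm.
Far limit Df = s·(H − f)/(H − s) = 66400 × (285793.3 − 135) / (285793.3 − 66400) = 66400 × 285658.3 / 219393.3 ≈ 86455 mm.
Depth of field = Df − Dn = 86455 − 53897 ≈ 32558 mm ≈ 32.6 m.

32.6 m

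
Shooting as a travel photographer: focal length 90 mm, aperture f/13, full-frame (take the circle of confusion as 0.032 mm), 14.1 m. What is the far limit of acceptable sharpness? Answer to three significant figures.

Hyperfocal distance H = f²/(N·c) + f = 90²/(13 × 0.032) + 90 = 8100/0.416 + 90 ≈ 19561.2 mm ≈ 19.56 m.
Far limit Df = s·(H − f)/(H − s) = 14100 × (19561.2 − 90) / (19561.2 − 14100) = 14100 × 19471.2 / 5461.2 ≈ 50272 mm ≈ 50.3 m.

50.3 m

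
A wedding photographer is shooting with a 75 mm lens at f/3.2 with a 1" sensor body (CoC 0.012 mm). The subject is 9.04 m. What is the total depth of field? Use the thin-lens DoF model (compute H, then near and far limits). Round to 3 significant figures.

1.11 m

Hyperfocal distance H = f²/(N·c) + f = 75²/(3.2 × 0.012) + 75 = 5625/0.0384 + 75 ≈ 146559.4 mm ≈ 146.6 m.
Near limit Dn = s·(H − f)/(H + s − 2f) = 9040 × (146559.4 − 75) / (146559.4 + 9040 − 2 × 75) = 9040 × 146484.4 / 155449.4 ≈ 8518.6 mm.
Far limit Df = s·(H − f)/(H − s) = 9040 × (146559.4 − 75) / (146559.4 − 9040) = 9040 × 146484.4 / 137519.4 ≈ 9629.3 mm.
Depth of field = Df − Dn = 9629.3 − 8518.6 ≈ 1110.7 mm ≈ 1.11 m.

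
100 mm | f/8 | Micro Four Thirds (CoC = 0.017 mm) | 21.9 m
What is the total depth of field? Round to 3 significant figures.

14.2 m

Hyperfocal distance H = f²/(N·c) + f = 100²/(8 × 0.017) + 100 = 10000/0.136 + 100 ≈ 73629.4 mm ≈ 73.63 m.
Near limit Dn = s·(H − f)/(H + s − 2f) = 21900 × (73629.4 − 100) / (73629.4 + 21900 − 2 × 100) = 21900 × 73529.4 / 95329.4 ≈ 16892 mm.
Far limit Df = s·(H − f)/(H − s) = 21900 × (73629.4 − 100) / (73629.4 − 21900) = 21900 × 73529.4 / 51729.4 ≈ 31129 mm.
Depth of field = Df − Dn = 31129 − 16892 ≈ 14237 mm ≈ 14.2 m.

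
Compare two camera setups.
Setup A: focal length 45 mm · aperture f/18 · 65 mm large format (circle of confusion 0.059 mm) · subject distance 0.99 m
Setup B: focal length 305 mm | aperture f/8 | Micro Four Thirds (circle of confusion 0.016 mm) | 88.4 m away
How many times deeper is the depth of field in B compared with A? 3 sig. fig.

Setup A: H = 45²/(18×0.059) + 45 ≈ 1951.8 mm; DoF = Df − Dn = 1962.7 − 661.9 ≈ 1300.8 mm.
Setup B: H = 305²/(8×0.016) + 305 ≈ 727062.8 mm; DoF = Df − Dn = 100594 − 78843 ≈ 21751 mm.
Ratio = 21751 / 1300.8 ≈ 16.7.

16.7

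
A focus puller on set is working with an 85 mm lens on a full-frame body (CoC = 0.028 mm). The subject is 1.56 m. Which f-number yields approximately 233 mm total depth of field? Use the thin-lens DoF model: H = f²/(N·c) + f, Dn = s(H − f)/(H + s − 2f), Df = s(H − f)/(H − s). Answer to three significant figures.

Write h = H − f = f²/(N·c). The thin-lens limits are Dn = s·h/(h + (s−f)) and Df = s·h/(h − (s−f)), so DoF = Df − Dn = 2·s·(s−f)·h / (h² − (s−f)²).
That is a quadratic in h: DoF·h² − 2·s·(s−f)·h − DoF·(s−f)² = 0 ⇒ h = (s−f)·(s + √(s² + DoF²)) / DoF = 1475 × (1560 + √(1560² + 233²)) / 233 = 1475 × (1560 + 1577.30) / 233 ≈ 19861 mm.
Then N = f²/(c·h) = 85² / (0.028 × 19861) = 7225 / 556.10 ≈ 13.

f/13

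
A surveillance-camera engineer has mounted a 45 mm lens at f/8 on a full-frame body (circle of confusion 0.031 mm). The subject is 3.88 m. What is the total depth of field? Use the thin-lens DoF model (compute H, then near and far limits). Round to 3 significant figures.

Hyperfocal distance H = f²/(N·c) + f = 45²/(8 × 0.031) + 45 = 2025/0.248 + 45 ≈ 8210.3 mm ≈ 8.210 m.
Near limit Dn = s·(H − f)/(H + s − 2f) = 3880 × (8210.3 − 45) / (8210.3 + 3880 − 2 × 45) = 3880 × 8165.3 / 12000.3 ≈ 2640.0 mm.
Far limit Df = s·(H − f)/(H − s) = 3880 × (8210.3 − 45) / (8210.3 − 3880) = 3880 × 8165.3 / 4330.3 ≈ 7316.2 mm.
Depth of field = Df − Dn = 7316.2 − 2640.0 ≈ 4676.2 mm ≈ 4.68 m.

4.68 m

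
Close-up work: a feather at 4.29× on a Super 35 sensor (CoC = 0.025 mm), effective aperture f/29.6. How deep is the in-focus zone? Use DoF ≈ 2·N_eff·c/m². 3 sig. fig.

0.0804 mm

At magnification m, DoF ≈ 2·N_eff·c/m² = 2 × 29.6 × 0.025 / 4.29² = 1.48 / 18.4 ≈ 0.0804 mm.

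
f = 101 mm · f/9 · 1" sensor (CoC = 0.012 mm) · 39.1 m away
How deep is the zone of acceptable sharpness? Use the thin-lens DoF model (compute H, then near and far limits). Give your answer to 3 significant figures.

38.9 m

Hyperfocal distance H = f²/(N·c) + f = 101²/(9 × 0.012) + 101 = 10201/0.108 + 101 ≈ 94554.7 mm ≈ 94.55 m.
Near limit Dn = s·(H − f)/(H + s − 2f) = 39100 × (94554.7 − 101) / (94554.7 + 39100 − 2 × 101) = 39100 × 94453.7 / 133452.7 ≈ 27674 mm.
Far limit Df = s·(H − f)/(H − s) = 39100 × (94554.7 − 101) / (94554.7 − 39100) = 39100 × 94453.7 / 55454.7 ≈ 66597 mm.
Depth of field = Df − Dn = 66597 − 27674 ≈ 38923 mm ≈ 38.9 m.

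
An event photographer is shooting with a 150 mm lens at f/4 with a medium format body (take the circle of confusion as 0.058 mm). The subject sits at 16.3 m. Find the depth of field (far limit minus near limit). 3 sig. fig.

Hyperfocal distance H = f²/(N·c) + f = 150²/(4 × 0.058) + 150 = 22500/0.232 + 150 ≈ 97132.8 mm ≈ 97.13 m.
Near limit Dn = s·(H − f)/(H + s − 2f) = 16300 × (97132.8 − 150) / (97132.8 + 16300 − 2 × 150) = 16300 × 96982.8 / 113132.8 ≈ 13973.1 mm.
Far limit Df = s·(H − f)/(H − s) = 16300 × (97132.8 − 150) / (97132.8 − 16300) = 16300 × 96982.8 / 80832.8 ≈ 19556.7 mm.
Depth of field = Df − Dn = 19556.7 − 13973.1 ≈ 5583.6 mm ≈ 5.58 m.

5.58 m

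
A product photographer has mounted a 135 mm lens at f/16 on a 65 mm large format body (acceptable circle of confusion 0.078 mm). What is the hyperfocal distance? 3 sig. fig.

14.7 m

Hyperfocal distance H = f²/(N·c) + f = 135²/(16 × 0.078) + 135 = 18225/1.248 + 135 ≈ 14738.4 mm ≈ 14.7 m.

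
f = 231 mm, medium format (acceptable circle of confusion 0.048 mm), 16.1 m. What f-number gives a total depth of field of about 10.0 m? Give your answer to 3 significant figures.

f/20

Write h = H − f = f²/(N·c). The thin-lens limits are Dn = s·h/(h + (s−f)) and Df = s·h/(h − (s−f)), so DoF = Df − Dn = 2·s·(s−f)·h / (h² − (s−f)²).
That is a quadratic in h: DoF·h² − 2·s·(s−f)·h − DoF·(s−f)² = 0 ⇒ h = (s−f)·(s + √(s² + DoF²)) / DoF = 15869 × (16100 + √(16100² + 10000²)) / 10000 = 15869 × (16100 + 18952.8) / 10000 ≈ 55625 mm.
Then N = f²/(c·h) = 231² / (0.048 × 55625) = 53361 / 2670.0 ≈ 20.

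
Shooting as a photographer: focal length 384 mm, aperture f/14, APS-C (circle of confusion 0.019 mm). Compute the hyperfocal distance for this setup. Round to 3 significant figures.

Hyperfocal distance H = f²/(N·c) + f = 384²/(14 × 0.019) + 384 = 147456/0.266 + 384 ≈ 554729.9 mm ≈ 555 m.

555 m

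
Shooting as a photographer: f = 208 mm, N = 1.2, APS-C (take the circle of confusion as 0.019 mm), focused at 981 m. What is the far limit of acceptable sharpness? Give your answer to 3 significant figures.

Hyperfocal distance H = f²/(N·c) + f = 208²/(1.2 × 0.019) + 208 = 43264/0.0228 + 208 ≈ 1897751.9 mm ≈ 1898 m.
Far limit Df = s·(H − f)/(H − s) = 981000 × (1897751.9 − 208) / (1897751.9 − 981000) = 981000 × 1897543.9 / 916751.9 ≈ 2030528 mm ≈ 2030 m.

2030 m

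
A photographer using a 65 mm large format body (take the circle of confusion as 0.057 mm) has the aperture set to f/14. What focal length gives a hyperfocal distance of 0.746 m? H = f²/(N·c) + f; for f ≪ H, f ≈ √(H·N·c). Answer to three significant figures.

From H = f²/(N·c) + f, with f ≪ H: f ≈ √(H·N·c) = √(746 × 14 × 0.057) = √595.31 ≈ 24.40 mm.
Exact: f² + N·c·f − N·c·H = 0 ⇒ f = (−N·c + √((N·c)² + 4·N·c·H))/2 = (−0.798 + √2381.9)/2 ≈ 24.003 mm ≈ 24.0 mm.

24.0 mm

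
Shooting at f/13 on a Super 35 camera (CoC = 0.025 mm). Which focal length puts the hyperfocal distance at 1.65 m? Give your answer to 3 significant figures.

23.0 mm

From H = f²/(N·c) + f, with f ≪ H: f ≈ √(H·N·c) = √(1650 × 13 × 0.025) = √536.25 ≈ 23.16 mm.
Exact: f² + N·c·f − N·c·H = 0 ⇒ f = (−N·c + √((N·c)² + 4·N·c·H))/2 = (−0.325 + √2145.1)/2 ≈ 22.995 mm ≈ 23.0 mm.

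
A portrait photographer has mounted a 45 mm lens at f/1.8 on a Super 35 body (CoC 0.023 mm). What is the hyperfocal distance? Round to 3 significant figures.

49.0 m

Hyperfocal distance H = f²/(N·c) + f = 45²/(1.8 × 0.023) + 45 = 2025/0.0414 + 45 ≈ 48958.0 mm ≈ 49.0 m.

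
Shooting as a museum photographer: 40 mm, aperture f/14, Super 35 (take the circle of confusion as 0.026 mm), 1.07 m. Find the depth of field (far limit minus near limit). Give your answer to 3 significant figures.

Hyperfocal distance H = f²/(N·c) + f = 40²/(14 × 0.026) + 40 = 1600/0.364 + 40 ≈ 4435.6 mm ≈ 4.436 m.
Near limit Dn = s·(H − f)/(H + s − 2f) = 1070 × (4435.6 − 40) / (4435.6 + 1070 − 2 × 40) = 1070 × 4395.6 / 5425.6 ≈ 866.87 mm.
Far limit Df = s·(H − f)/(H − s) = 1070 × (4435.6 − 40) / (4435.6 − 1070) = 1070 × 4395.6 / 3365.6 ≈ 1397.46 mm.
Depth of field = Df − Dn = 1397.46 − 866.87 ≈ 530.59 mm ≈ 0.531 m.

0.531 m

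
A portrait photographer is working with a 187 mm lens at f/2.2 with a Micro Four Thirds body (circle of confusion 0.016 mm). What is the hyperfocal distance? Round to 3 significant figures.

994 m

Hyperfocal distance H = f²/(N·c) + f = 187²/(2.2 × 0.016) + 187 = 34969/0.0352 + 187 ≈ 993624.5 mm ≈ 994 m.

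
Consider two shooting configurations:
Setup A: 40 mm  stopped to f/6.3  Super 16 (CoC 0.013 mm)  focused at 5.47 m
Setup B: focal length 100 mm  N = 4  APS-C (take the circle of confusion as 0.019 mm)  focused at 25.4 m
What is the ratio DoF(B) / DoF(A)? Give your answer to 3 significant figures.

Setup A: H = 40²/(6.3×0.013) + 40 ≈ 19576.0 mm; DoF = Df − Dn = 7575.6 − 4280.3 ≈ 3295.3 mm.
Setup B: H = 100²/(4×0.019) + 100 ≈ 131678.9 mm; DoF = Df − Dn = 31447 − 21304 ≈ 10143 mm.
Ratio = 10143 / 3295.3 ≈ 3.08.

3.08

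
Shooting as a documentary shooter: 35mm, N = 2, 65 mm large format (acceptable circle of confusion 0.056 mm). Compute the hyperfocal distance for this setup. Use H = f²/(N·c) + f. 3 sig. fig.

Hyperfocal distance H = f²/(N·c) + f = 35²/(2 × 0.056) + 35 = 1225/0.112 + 35 ≈ 10972.5 mm ≈ 11.0 m.

11.0 m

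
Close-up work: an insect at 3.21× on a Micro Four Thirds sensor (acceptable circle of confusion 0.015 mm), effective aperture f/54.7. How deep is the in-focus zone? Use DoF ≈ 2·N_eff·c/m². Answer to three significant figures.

At magnification m, DoF ≈ 2·N_eff·c/m² = 2 × 54.7 × 0.015 / 3.21² = 1.641 / 10.3 ≈ 0.159 mm.

0.159 mm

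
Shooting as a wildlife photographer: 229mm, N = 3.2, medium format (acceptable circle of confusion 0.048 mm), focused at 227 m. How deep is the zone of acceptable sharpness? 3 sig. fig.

Hyperfocal distance H = f²/(N·c) + f = 229²/(3.2 × 0.048) + 229 = 52441/0.1536 + 229 ≈ 341641.8 mm ≈ 341.6 m.
Near limit Dn = s·(H − f)/(H + s − 2f) = 227000 × (341641.8 − 229) / (341641.8 + 227000 − 2 × 229) = 227000 × 341412.8 / 568183.8 ≈ 136401 mm.
Far limit Df = s·(H − f)/(H − s) = 227000 × (341641.8 − 229) / (341641.8 − 227000) = 227000 × 341412.8 / 114641.8 ≈ 676025 mm.
Depth of field = Df − Dn = 676025 − 136401 ≈ 539624 mm ≈ 540 m.

540 m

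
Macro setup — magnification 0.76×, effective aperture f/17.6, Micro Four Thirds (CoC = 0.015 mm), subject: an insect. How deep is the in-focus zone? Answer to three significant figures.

0.914 mm

At magnification m, DoF ≈ 2·N_eff·c/m² = 2 × 17.6 × 0.015 / 0.76² = 0.528 / 0.5776 ≈ 0.914 mm.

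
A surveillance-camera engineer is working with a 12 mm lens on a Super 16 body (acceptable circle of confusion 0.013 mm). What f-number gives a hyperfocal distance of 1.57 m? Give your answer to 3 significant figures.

Rearrange H = f²/(N·c) + f for N: N = f² / ((H − f)·c).
N = 12² / ((1570 − 12) × 0.013) = 144 / 20.25 ≈ 7.11.

f/7.11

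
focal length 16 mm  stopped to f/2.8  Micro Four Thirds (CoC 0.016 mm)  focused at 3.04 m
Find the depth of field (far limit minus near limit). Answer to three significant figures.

Hyperfocal distance H = f²/(N·c) + f = 16²/(2.8 × 0.016) + 16 = 256/0.0448 + 16 ≈ 5730.3 mm ≈ 5.730 m.
Near limit Dn = s·(H − f)/(H + s − 2f) = 3040 × (5730.3 − 16) / (5730.3 + 3040 − 2 × 16) = 3040 × 5714.3 / 8738.3 ≈ 1988.0 mm.
Far limit Df = s·(H − f)/(H − s) = 3040 × (5730.3 − 16) / (5730.3 − 3040) = 3040 × 5714.3 / 2690.3 ≈ 6457.1 mm.
Depth of field = Df − Dn = 6457.1 − 1988.0 ≈ 4469.1 mm ≈ 4.47 m.

4.47 m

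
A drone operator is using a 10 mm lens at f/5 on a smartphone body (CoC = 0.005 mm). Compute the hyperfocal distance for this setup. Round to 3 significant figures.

Hyperfocal distance H = f²/(N·c) + f = 10²/(5 × 0.005) + 10 = 100/0.025 + 10 ≈ 4010.0 mm ≈ 4.01 m.

4.01 m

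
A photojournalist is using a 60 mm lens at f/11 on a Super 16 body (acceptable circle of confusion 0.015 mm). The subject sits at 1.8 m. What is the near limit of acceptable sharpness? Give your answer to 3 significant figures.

1.67 m

Hyperfocal distance H = f²/(N·c) + f = 60²/(11 × 0.015) + 60 = 3600/0.165 + 60 ≈ 21878.2 mm ≈ 21.88 m.
Near limit Dn = s·(H − f)/(H + s − 2f) = 1800 × (21878.2 − 60) / (21878.2 + 1800 − 2 × 60) = 1800 × 21818.2 / 23558.2 ≈ 1667.1 mm ≈ 1.67 m.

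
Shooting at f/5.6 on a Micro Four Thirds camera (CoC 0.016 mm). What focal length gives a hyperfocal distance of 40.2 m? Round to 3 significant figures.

From H = f²/(N·c) + f, with f ≪ H: f ≈ √(H·N·c) = √(40200 × 5.6 × 0.016) = √3601.9 ≈ 60.02 mm.
The +f correction barely moves this — solving exactly, f² + N·c·f − N·c·H = 0 ⇒ f = (−N·c + √((N·c)² + 4·N·c·H))/2 = (−0.0896 + √14408)/2 ≈ 59.971 mm, so f ≈ 60.0 mm.

60.0 mm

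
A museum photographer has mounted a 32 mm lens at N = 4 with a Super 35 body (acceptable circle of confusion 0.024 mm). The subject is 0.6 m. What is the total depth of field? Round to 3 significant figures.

64.1 mm

Hyperfocal distance H = f²/(N·c) + f = 32²/(4 × 0.024) + 32 = 1024/0.096 + 32 ≈ 10698.7 mm ≈ 10.70 m.
Near limit Dn = s·(H − f)/(H + s − 2f) = 600 × (10698.7 − 32) / (10698.7 + 600 − 2 × 32) = 600 × 10666.7 / 11234.7 ≈ 569.665 mm.
Far limit Df = s·(H − f)/(H − s) = 600 × (10698.7 − 32) / (10698.7 − 600) = 600 × 10666.7 / 10098.7 ≈ 633.747 mm.
Depth of field = Df − Dn = 633.747 − 569.665 ≈ 64.082 mm.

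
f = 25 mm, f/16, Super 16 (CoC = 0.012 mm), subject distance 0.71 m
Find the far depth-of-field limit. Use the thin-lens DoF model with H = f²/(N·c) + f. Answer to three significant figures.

Hyperfocal distance H = f²/(N·c) + f = 25²/(16 × 0.012) + 25 = 625/0.192 + 25 ≈ 3280.2 mm ≈ 3.280 m.
Far limit Df = s·(H − f)/(H − s) = 710 × (3280.2 − 25) / (3280.2 − 710) = 710 × 3255.2 / 2570.2 ≈ 899.23 mm ≈ 0.899 m.

0.899 m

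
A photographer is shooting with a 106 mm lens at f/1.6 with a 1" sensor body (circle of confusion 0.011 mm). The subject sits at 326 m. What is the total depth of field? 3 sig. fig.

Hyperfocal distance H = f²/(N·c) + f = 106²/(1.6 × 0.011) + 106 = 11236/0.0176 + 106 ≈ 638515.1 mm ≈ 638.5 m.
Near limit Dn = s·(H − f)/(H + s − 2f) = 326000 × (638515.1 − 106) / (638515.1 + 326000 − 2 × 106) = 326000 × 638409.1 / 964303.1 ≈ 215826 mm.
Far limit Df = s·(H − f)/(H − s) = 326000 × (638515.1 − 106) / (638515.1 − 326000) = 326000 × 638409.1 / 312515.1 ≈ 665956 mm.
Depth of field = Df − Dn = 665956 − 215826 ≈ 450130 mm ≈ 450 m.

450 m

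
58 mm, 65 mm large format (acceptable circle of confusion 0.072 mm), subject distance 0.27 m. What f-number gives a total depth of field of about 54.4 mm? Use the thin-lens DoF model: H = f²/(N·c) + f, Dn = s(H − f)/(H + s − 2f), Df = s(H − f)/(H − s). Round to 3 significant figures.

Write h = H − f = f²/(N·c). The thin-lens limits are Dn = s·h/(h + (s−f)) and Df = s·h/(h − (s−f)), so DoF = Df − Dn = 2·s·(s−f)·h / (h² − (s−f)²).
That is a quadratic in h: DoF·h² − 2·s·(s−f)·h − DoF·(s−f)² = 0 ⇒ h = (s−f)·(s + √(s² + DoF²)) / DoF = 212 × (270 + √(270² + 54.4²)) / 54.4 = 212 × (270 + 275.426) / 54.4 ≈ 2125.6 mm.
Then N = f²/(c·h) = 58² / (0.072 × 2125.6) = 3364 / 153.04 ≈ 22.

f/22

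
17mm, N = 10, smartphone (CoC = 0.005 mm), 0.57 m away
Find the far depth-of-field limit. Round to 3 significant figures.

Hyperfocal distance H = f²/(N·c) + f = 17²/(10 × 0.005) + 17 = 289/0.05 + 17 ≈ 5797.0 mm ≈ 5.797 m.
Far limit Df = s·(H − f)/(H − s) = 570 × (5797.0 − 17) / (5797.0 − 570) = 570 × 5780.0 / 5227.0 ≈ 630.30 mm ≈ 0.630 m.

0.630 m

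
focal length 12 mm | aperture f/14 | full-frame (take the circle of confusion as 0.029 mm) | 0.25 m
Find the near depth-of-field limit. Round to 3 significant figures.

Hyperfocal distance H = f²/(N·c) + f = 12²/(14 × 0.029) + 12 = 144/0.406 + 12 ≈ 366.7 mm ≈ 0.367 m.
Near limit Dn = s·(H − f)/(H + s − 2f) = 250 × (366.7 − 12) / (366.7 + 250 − 2 × 12) = 250 × 354.7 / 592.7 ≈ 149.61 mm.

150 mm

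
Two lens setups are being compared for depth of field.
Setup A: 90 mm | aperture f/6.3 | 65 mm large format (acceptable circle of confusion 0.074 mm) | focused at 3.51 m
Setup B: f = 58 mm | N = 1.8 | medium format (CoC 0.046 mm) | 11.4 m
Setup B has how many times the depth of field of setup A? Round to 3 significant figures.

Setup A: H = 90²/(6.3×0.074) + 90 ≈ 17464.5 mm; DoF = Df − Dn = 4370.2 − 2932.7 ≈ 1437.5 mm.
Setup B: H = 58²/(1.8×0.046) + 58 ≈ 40686.0 mm; DoF = Df − Dn = 15815.0 − 8912.1 ≈ 6902.9 mm.
Ratio = 6902.9 / 1437.5 ≈ 4.80.

4.80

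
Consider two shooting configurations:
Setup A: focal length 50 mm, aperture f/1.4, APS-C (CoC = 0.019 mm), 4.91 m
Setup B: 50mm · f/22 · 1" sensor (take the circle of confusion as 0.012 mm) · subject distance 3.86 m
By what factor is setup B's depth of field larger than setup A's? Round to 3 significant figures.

7.28

Setup A: H = 50²/(1.4×0.019) + 50 ≈ 94035.0 mm; DoF = Df − Dn = 5177.74 − 4668.59 ≈ 509.15 mm.
Setup B: H = 50²/(22×0.012) + 50 ≈ 9519.7 mm; DoF = Df − Dn = 6458.5 − 2752.6 ≈ 3705.9 mm.
Ratio = 3705.9 / 509.15 ≈ 7.28.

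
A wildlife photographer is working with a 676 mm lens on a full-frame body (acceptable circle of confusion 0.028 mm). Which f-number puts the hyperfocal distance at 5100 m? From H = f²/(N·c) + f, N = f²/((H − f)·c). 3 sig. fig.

Rearrange H = f²/(N·c) + f for N: N = f² / ((H − f)·c).
N = 676² / ((5100000 − 676) × 0.028) = 456976 / 142781 ≈ 3.20.

f/3.20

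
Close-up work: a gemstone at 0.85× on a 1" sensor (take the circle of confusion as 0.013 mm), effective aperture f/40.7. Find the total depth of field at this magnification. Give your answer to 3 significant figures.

1.46 mm

At magnification m, DoF ≈ 2·N_eff·c/m² = 2 × 40.7 × 0.013 / 0.85² = 1.058 / 0.7225 ≈ 1.46 mm.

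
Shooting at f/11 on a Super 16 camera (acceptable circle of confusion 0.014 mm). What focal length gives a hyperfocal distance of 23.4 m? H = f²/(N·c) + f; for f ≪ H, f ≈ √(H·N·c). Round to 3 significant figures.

From H = f²/(N·c) + f, with f ≪ H: f ≈ √(H·N·c) = √(23400 × 11 × 0.014) = √3603.6 ≈ 60.03 mm.
The +f correction barely moves this — solving exactly, f² + N·c·f − N·c·H = 0 ⇒ f = (−N·c + √((N·c)² + 4·N·c·H))/2 = (−0.154 + √14414)/2 ≈ 59.953 mm, so f ≈ 60.0 mm.

60.0 mm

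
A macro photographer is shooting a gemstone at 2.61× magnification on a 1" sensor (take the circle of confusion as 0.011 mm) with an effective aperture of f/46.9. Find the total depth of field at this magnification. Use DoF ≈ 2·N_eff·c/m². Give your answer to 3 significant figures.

0.151 mm

At magnification m, DoF ≈ 2·N_eff·c/m² = 2 × 46.9 × 0.011 / 2.61² = 1.032 / 6.812 ≈ 0.151 mm.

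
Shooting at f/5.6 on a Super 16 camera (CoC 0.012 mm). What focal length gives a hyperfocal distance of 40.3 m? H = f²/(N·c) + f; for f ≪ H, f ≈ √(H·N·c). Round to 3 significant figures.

52.0 mm

From H = f²/(N·c) + f, with f ≪ H: f ≈ √(H·N·c) = √(40300 × 5.6 × 0.012) = √2708.2 ≈ 52.04 mm.
The +f correction barely moves this — solving exactly, f² + N·c·f − N·c·H = 0 ⇒ f = (−N·c + √((N·c)² + 4·N·c·H))/2 = (−0.0672 + √10833)/2 ≈ 52.006 mm, so f ≈ 52.0 mm.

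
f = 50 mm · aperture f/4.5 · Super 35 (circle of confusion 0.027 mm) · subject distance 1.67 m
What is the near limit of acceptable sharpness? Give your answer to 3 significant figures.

Hyperfocal distance H = f²/(N·c) + f = 50²/(4.5 × 0.027) + 50 = 2500/0.1215 + 50 ≈ 20626.1 mm ≈ 20.63 m.
Near limit Dn = s·(H − f)/(H + s − 2f) = 1670 × (20626.1 − 50) / (20626.1 + 1670 − 2 × 50) = 1670 × 20576.1 / 22196.1 ≈ 1548.1 mm ≈ 1.55 m.

1.55 m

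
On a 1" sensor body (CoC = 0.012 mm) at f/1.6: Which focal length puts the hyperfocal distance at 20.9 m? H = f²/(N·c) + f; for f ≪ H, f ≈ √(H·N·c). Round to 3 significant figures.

20.0 mm

From H = f²/(N·c) + f, with f ≪ H: f ≈ √(H·N·c) = √(20900 × 1.6 × 0.012) = √401.28 ≈ 20.03 mm.
The +f correction barely moves this — solving exactly, f² + N·c·f − N·c·H = 0 ⇒ f = (−N·c + √((N·c)² + 4·N·c·H))/2 = (−0.0192 + √1605.1)/2 ≈ 20.022 mm, so f ≈ 20.0 mm.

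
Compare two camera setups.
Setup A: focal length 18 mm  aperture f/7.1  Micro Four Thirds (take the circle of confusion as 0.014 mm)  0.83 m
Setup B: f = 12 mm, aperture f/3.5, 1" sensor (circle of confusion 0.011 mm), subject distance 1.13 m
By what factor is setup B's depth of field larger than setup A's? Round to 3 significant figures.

1.68

Setup A: H = 18²/(7.1×0.014) + 18 ≈ 3277.6 mm; DoF = Df − Dn = 1105.36 − 664.47 ≈ 440.89 mm.
Setup B: H = 12²/(3.5×0.011) + 12 ≈ 3752.3 mm; DoF = Df − Dn = 1611.78 − 869.96 ≈ 741.82 mm.
Ratio = 741.82 / 440.89 ≈ 1.68.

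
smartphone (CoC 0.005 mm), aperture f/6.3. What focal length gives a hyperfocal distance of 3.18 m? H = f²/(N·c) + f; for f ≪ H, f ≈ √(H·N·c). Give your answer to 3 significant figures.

9.99 mm

From H = f²/(N·c) + f, with f ≪ H: f ≈ √(H·N·c) = √(3180 × 6.3 × 0.005) = √100.17 ≈ 10.01 mm.
Exact: f² + N·c·f − N·c·H = 0 ⇒ f = (−N·c + √((N·c)² + 4·N·c·H))/2 = (−0.0315 + √400.68)/2 ≈ 9.9928 mm ≈ 9.99 mm.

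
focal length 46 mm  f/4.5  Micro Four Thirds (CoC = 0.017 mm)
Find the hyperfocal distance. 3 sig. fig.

27.7 m

Hyperfocal distance H = f²/(N·c) + f = 46²/(4.5 × 0.017) + 46 = 2116/0.0765 + 46 ≈ 27706.1 mm ≈ 27.7 m.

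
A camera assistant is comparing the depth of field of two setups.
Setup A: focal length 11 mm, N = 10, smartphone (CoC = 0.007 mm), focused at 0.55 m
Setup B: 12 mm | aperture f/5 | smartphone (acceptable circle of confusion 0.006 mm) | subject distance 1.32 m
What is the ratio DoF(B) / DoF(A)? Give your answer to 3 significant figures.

Setup A: H = 11²/(10×0.007) + 11 ≈ 1739.6 mm; DoF = Df − Dn = 799.21 − 419.27 ≈ 379.94 mm.
Setup B: H = 12²/(5×0.006) + 12 ≈ 4812.0 mm; DoF = Df − Dn = 1814.43 − 1037.33 ≈ 777.10 mm.
Ratio = 777.10 / 379.94 ≈ 2.05.

2.05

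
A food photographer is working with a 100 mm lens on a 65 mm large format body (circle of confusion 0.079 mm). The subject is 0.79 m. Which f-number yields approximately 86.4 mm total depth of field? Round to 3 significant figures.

Write h = H − f = f²/(N·c). The thin-lens limits are Dn = s·h/(h + (s−f)) and Df = s·h/(h − (s−f)), so DoF = Df − Dn = 2·s·(s−f)·h / (h² − (s−f)²).
That is a quadratic in h: DoF·h² − 2·s·(s−f)·h − DoF·(s−f)² = 0 ⇒ h = (s−f)·(s + √(s² + DoF²)) / DoF = 690 × (790 + √(790² + 86.4²)) / 86.4 = 690 × (790 + 794.711) / 86.4 ≈ 12656 mm.
Then N = f²/(c·h) = 100² / (0.079 × 12656) = 10000 / 999.80 ≈ 10.

f/10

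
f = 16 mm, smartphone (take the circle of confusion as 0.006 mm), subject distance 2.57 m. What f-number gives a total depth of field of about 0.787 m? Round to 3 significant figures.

f/2.50

Write h = H − f = f²/(N·c). The thin-lens limits are Dn = s·h/(h + (s−f)) and Df = s·h/(h − (s−f)), so DoF = Df − Dn = 2·s·(s−f)·h / (h² − (s−f)²).
That is a quadratic in h: DoF·h² − 2·s·(s−f)·h − DoF·(s−f)² = 0 ⇒ h = (s−f)·(s + √(s² + DoF²)) / DoF = 2554 × (2570 + √(2570² + 787²)) / 787 = 2554 × (2570 + 2687.80) / 787 ≈ 17063 mm.
Then N = f²/(c·h) = 16² / (0.006 × 17063) = 256 / 102.38 ≈ 2.50.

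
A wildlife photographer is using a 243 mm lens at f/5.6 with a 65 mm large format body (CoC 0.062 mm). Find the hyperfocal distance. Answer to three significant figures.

Hyperfocal distance H = f²/(N·c) + f = 243²/(5.6 × 0.062) + 243 = 59049/0.3472 + 243 ≈ 170315.0 mm ≈ 170 m.

170 m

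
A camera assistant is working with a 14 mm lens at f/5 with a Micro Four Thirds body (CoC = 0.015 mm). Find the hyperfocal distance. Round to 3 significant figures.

2.63 m

Hyperfocal distance H = f²/(N·c) + f = 14²/(5 × 0.015) + 14 = 196/0.075 + 14 ≈ 2627.3 mm ≈ 2.63 m.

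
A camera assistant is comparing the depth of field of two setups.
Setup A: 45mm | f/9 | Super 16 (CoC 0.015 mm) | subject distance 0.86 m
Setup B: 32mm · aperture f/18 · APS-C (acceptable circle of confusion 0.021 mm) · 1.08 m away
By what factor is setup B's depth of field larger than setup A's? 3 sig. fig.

Setup A: H = 45²/(9×0.015) + 45 ≈ 15045.0 mm; DoF = Df − Dn = 909.411 − 815.681 ≈ 93.730 mm.
Setup B: H = 32²/(18×0.021) + 32 ≈ 2741.0 mm; DoF = Df − Dn = 1761.42 − 778.74 ≈ 982.68 mm.
Ratio = 982.68 / 93.730 ≈ 10.5.

10.5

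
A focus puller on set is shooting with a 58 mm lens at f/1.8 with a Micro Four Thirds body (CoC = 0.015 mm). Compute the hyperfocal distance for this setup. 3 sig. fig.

125 m

Hyperfocal distance H = f²/(N·c) + f = 58²/(1.8 × 0.015) + 58 = 3364/0.027 + 58 ≈ 124650.6 mm ≈ 125 m.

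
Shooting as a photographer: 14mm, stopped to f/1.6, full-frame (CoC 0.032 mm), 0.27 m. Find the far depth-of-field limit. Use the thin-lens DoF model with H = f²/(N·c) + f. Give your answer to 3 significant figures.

289 mm

Hyperfocal distance H = f²/(N·c) + f = 14²/(1.6 × 0.032) + 14 = 196/0.0512 + 14 ≈ 3842.1 mm ≈ 3.842 m.
Far limit Df = s·(H − f)/(H − s) = 270 × (3842.1 − 14) / (3842.1 − 270) = 270 × 3828.1 / 3572.1 ≈ 289.35 mm.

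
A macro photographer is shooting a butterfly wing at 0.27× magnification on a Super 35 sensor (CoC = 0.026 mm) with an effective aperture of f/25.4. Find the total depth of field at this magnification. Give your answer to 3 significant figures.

At magnification m, DoF ≈ 2·N_eff·c/m² = 2 × 25.4 × 0.026 / 0.27² = 1.321 / 0.0729 ≈ 18.1 mm.

18.1 mm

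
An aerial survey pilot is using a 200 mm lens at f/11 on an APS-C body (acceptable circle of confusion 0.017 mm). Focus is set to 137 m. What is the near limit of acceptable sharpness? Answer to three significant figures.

Hyperfocal distance H = f²/(N·c) + f = 200²/(11 × 0.017) + 200 = 40000/0.187 + 200 ≈ 214103.7 mm ≈ 214.1 m.
Near limit Dn = s·(H − f)/(H + s − 2f) = 137000 × (214103.7 − 200) / (214103.7 + 137000 − 2 × 200) = 137000 × 213903.7 / 350703.7 ≈ 83560 mm ≈ 83.6 m.

83.6 m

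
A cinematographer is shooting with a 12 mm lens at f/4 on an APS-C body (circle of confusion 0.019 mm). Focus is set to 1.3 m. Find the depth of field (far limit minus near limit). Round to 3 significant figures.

3.29 m

Hyperfocal distance H = f²/(N·c) + f = 12²/(4 × 0.019) + 12 = 144/0.076 + 12 ≈ 1906.7 mm ≈ 1.907 m.
Near limit Dn = s·(H − f)/(H + s − 2f) = 1300 × (1906.7 − 12) / (1906.7 + 1300 − 2 × 12) = 1300 × 1894.7 / 3182.7 ≈ 773.9 mm.
Far limit Df = s·(H − f)/(H − s) = 1300 × (1906.7 − 12) / (1906.7 − 1300) = 1300 × 1894.7 / 606.7 ≈ 4059.7 mm.
Depth of field = Df − Dn = 4059.7 − 773.9 ≈ 3285.8 mm ≈ 3.29 m.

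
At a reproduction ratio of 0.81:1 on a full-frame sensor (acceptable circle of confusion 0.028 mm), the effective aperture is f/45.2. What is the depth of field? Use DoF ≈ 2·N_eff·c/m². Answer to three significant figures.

3.86 mm

At magnification m, DoF ≈ 2·N_eff·c/m² = 2 × 45.2 × 0.028 / 0.81² = 2.531 / 0.6561 ≈ 3.86 mm.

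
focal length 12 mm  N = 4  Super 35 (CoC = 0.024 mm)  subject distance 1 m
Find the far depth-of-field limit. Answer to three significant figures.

Hyperfocal distance H = f²/(N·c) + f = 12²/(4 × 0.024) + 12 = 144/0.096 + 12 ≈ 1512.0 mm ≈ 1.512 m.
Far limit Df = s·(H − f)/(H − s) = 1000 × (1512.0 − 12) / (1512.0 − 1000) = 1000 × 1500.0 / 512.0 ≈ 2929.7 mm ≈ 2.93 m.

2.93 m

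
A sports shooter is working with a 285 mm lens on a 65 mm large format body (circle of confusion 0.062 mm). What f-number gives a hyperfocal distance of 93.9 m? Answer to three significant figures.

Rearrange H = f²/(N·c) + f for N: N = f² / ((H − f)·c).
N = 285² / ((93900 − 285) × 0.062) = 81225 / 5804 ≈ 14.

f/14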